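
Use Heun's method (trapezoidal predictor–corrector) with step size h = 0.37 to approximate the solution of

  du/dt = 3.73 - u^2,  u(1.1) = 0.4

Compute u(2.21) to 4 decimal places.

Heun: k1 = f(t_n, u_n); k2 = f(t_n + h, u_n + h·k1); u_{n+1} = u_n + (h/2)·(k1 + k2).
t=1.100000, u=0.400000:
  k1 = f(1.100000, 0.400000) = 3.570000
  k2 = f(1.470000, 1.720900) = 0.768503
  u ← 0.400000 + (0.37/2)·(3.570000 + 0.768503) = 1.202623
t=1.470000, u=1.202623:
  k1 = f(1.470000, 1.202623) = 2.283698
  k2 = f(1.840000, 2.047591) = -0.462630
  u ← 1.202623 + (0.37/2)·(2.283698 + (-0.462630)) = 1.539521
t=1.840000, u=1.539521:
  k1 = f(1.840000, 1.539521) = 1.359876
  k2 = f(2.210000, 2.042675) = -0.442520
  u ← 1.539521 + (0.37/2)·(1.359876 + (-0.442520)) = 1.709231
u(2.21) ≈ 1.7092

1.7092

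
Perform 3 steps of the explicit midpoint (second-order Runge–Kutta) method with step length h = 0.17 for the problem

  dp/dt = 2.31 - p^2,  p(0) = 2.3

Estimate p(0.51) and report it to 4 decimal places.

1.6866

Midpoint: k1 = f(t_n, p_n); k2 = f(t_n + h/2, p_n + (h/2)·k1); p_{n+1} = p_n + h·k2.
t=0.000000, p=2.300000:
  k1 = f(0.000000, 2.300000) = -2.980000
  k2 = f(0.085000, 2.046700) = -1.878981
  p ← 2.300000 + 0.17·(-1.878981) = 1.980573
t=0.170000, p=1.980573:
  k1 = f(0.170000, 1.980573) = -1.612670
  k2 = f(0.255000, 1.843496) = -1.088478
  p ← 1.980573 + 0.17·(-1.088478) = 1.795532
t=0.340000, p=1.795532:
  k1 = f(0.340000, 1.795532) = -0.913935
  k2 = f(0.425000, 1.717847) = -0.641000
  p ← 1.795532 + 0.17·(-0.641000) = 1.686562
p(0.51) ≈ 1.6866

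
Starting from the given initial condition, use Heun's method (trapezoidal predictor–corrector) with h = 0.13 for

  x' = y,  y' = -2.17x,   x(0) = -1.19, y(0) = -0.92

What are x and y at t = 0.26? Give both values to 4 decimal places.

Heun on (x,y): k1 = f(t_n, state_n); k2 = f(t_n + h, state_n + h·k1); state_{n+1} = state_n + (h/2)·(k1 + k2).
0.000000: (-1.190000, -0.920000)
  k1 = (-0.920000, 2.582300)
  predictor → (-1.309600, -0.584301)
  k2 = (-0.584301, 2.841832)
  → (-1.287780, -0.567431)
0.130000: (-1.287780, -0.567431)
  k1 = (-0.567431, 2.794482)
  predictor → (-1.361546, -0.204149)
  k2 = (-0.204149, 2.954554)
  → (-1.337932, -0.193744)
(x(0.26), y(0.26)) ≈ (-1.3379, -0.1937)

-1.3379, -0.1937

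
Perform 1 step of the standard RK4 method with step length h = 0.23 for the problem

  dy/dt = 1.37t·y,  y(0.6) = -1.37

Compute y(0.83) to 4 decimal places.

-1.7162

RK4: k1 = f(t_n, y_n); k2 = f(t_n + h/2, y_n + (h/2)·k1); k3 = f(t_n + h/2, y_n + (h/2)·k2); k4 = f(t_n + h, y_n + h·k3); y_{n+1} = y_n + (h/6)·(k1 + 2k2 + 2k3 + k4).
t=0.600000, y=-1.370000:
  k1 = f(0.600000, -1.370000) = -1.126140
  k2 = f(0.715000, -1.499506) = -1.468841
  k3 = f(0.715000, -1.538917) = -1.507446
  k4 = f(0.830000, -1.716713) = -1.952074
  y ← -1.370000 + (0.23/6)·(k1 + 2k2 + 2k3 + k4) = -1.716180
y(0.83) ≈ -1.7162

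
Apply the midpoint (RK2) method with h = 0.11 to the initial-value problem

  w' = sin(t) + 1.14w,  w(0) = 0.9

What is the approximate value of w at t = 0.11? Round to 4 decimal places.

1.0260

Midpoint: k1 = f(t_n, w_n); k2 = f(t_n + h/2, w_n + (h/2)·k1); w_{n+1} = w_n + h·k2.
t=0.000000, w=0.900000:
  k1 = f(0.000000, 0.900000) = 1.026000
  k2 = f(0.055000, 0.956430) = 1.145302
  w ← 0.900000 + 0.11·1.145302 = 1.025983
w(0.11) ≈ 1.0260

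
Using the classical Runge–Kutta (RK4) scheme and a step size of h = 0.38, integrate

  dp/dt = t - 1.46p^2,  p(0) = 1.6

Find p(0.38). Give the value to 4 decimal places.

RK4: k1 = f(t_n, p_n); k2 = f(t_n + h/2, p_n + (h/2)·k1); k3 = f(t_n + h/2, p_n + (h/2)·k2); k4 = f(t_n + h, p_n + h·k3); p_{n+1} = p_n + (h/6)·(k1 + 2k2 + 2k3 + k4).
t=0.000000, p=1.600000:
  k1 = f(0.000000, 1.600000) = -3.737600
  k2 = f(0.190000, 0.889856) = -0.966092
  k3 = f(0.190000, 1.416443) = -2.739212
  k4 = f(0.380000, 0.559099) = -0.076385
  p ← 1.600000 + (0.38/6)·(k1 + 2k2 + 2k3 + k4) = 0.889109
p(0.38) ≈ 0.8891

0.8891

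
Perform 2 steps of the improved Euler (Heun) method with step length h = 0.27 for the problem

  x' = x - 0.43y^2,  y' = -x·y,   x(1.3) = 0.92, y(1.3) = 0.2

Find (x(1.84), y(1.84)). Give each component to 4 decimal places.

Heun on (x,y): k1 = f(t_n, state_n); k2 = f(t_n + h, state_n + h·k1); state_{n+1} = state_n + (h/2)·(k1 + k2).
1.300000: (0.920000, 0.200000)
  k1 = (0.902800, -0.184000)
  predictor → (1.163756, 0.150320)
  k2 = (1.154040, -0.174936)
  → (1.197673, 0.151544)
1.570000: (1.197673, 0.151544)
  k1 = (1.187798, -0.181500)
  predictor → (1.518379, 0.102539)
  k2 = (1.513858, -0.155693)
  → (1.562397, 0.106023)
(x(1.84), y(1.84)) ≈ (1.5624, 0.1060)

1.5624, 0.1060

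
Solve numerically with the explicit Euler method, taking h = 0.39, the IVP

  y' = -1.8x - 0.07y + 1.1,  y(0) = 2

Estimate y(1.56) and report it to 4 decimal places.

1.8244

Euler: y_{n+1} = y_n + h·f(x_n, y_n).
x=0.000000, y=2.000000: f=0.960000 → y ← 2.000000 + 0.39·0.960000 = 2.374400
x=0.390000, y=2.374400: f=0.231792 → y ← 2.374400 + 0.39·0.231792 = 2.464799
x=0.780000, y=2.464799: f=-0.476536 → y ← 2.464799 + 0.39·(-0.476536) = 2.278950
x=1.170000, y=2.278950: f=-1.165526 → y ← 2.278950 + 0.39·(-1.165526) = 1.824395
y(1.56) ≈ 1.8244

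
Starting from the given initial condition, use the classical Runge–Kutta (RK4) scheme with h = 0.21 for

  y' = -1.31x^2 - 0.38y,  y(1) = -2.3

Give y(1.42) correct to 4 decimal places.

-2.7196

RK4: k1 = f(x_n, y_n); k2 = f(x_n + h/2, y_n + (h/2)·k1); k3 = f(x_n + h/2, y_n + (h/2)·k2); k4 = f(x_n + h, y_n + h·k3); y_{n+1} = y_n + (h/6)·(k1 + 2k2 + 2k3 + k4).
x=1.000000, y=-2.300000:
  k1 = f(1.000000, -2.300000) = -0.436000
  k2 = f(1.105000, -2.345780) = -0.708146
  k3 = f(1.105000, -2.374355) = -0.697288
  k4 = f(1.210000, -2.446430) = -0.988327
  y ← -2.300000 + (0.21/6)·(k1 + 2k2 + 2k3 + k4) = -2.448232
x=1.210000, y=-2.448232:
  k1 = f(1.210000, -2.448232) = -0.987643
  k2 = f(1.315000, -2.551934) = -1.295550
  k3 = f(1.315000, -2.584265) = -1.283264
  k4 = f(1.420000, -2.717717) = -1.608751
  y ← -2.448232 + (0.21/6)·(k1 + 2k2 + 2k3 + k4) = -2.719623
y(1.42) ≈ -2.7196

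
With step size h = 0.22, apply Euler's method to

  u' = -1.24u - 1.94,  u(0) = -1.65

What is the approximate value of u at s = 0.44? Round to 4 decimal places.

-1.6097

Euler: u_{n+1} = u_n + h·f(s_n, u_n).
s=0.000000, u=-1.650000: f=0.106000 → u ← -1.650000 + 0.22·0.106000 = -1.626680
s=0.220000, u=-1.626680: f=0.077083 → u ← -1.626680 + 0.22·0.077083 = -1.609722
u(0.44) ≈ -1.6097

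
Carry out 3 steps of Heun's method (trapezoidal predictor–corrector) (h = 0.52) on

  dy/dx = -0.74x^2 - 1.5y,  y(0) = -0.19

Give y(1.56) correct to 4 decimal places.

-0.6708

Heun: k1 = f(x_n, y_n); k2 = f(x_n + h, y_n + h·k1); y_{n+1} = y_n + (h/2)·(k1 + k2).
x=0.000000, y=-0.190000:
  k1 = f(0.000000, -0.190000) = 0.285000
  k2 = f(0.520000, -0.041800) = -0.137396
  y ← -0.190000 + (0.52/2)·(0.285000 + (-0.137396)) = -0.151623
x=0.520000, y=-0.151623:
  k1 = f(0.520000, -0.151623) = 0.027338
  k2 = f(1.040000, -0.137407) = -0.594274
  y ← -0.151623 + (0.52/2)·(0.027338 + (-0.594274)) = -0.299026
x=1.040000, y=-0.299026:
  k1 = f(1.040000, -0.299026) = -0.351845
  k2 = f(1.560000, -0.481985) = -1.077886
  y ← -0.299026 + (0.52/2)·(-0.351845 + (-1.077886)) = -0.670756
y(1.56) ≈ -0.6708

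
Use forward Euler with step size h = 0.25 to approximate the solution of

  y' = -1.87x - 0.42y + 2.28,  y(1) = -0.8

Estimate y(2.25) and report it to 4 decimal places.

Euler: y_{n+1} = y_n + h·f(x_n, y_n).
x=1.000000, y=-0.800000: f=0.746000 → y ← -0.800000 + 0.25·0.746000 = -0.613500
x=1.250000, y=-0.613500: f=0.200170 → y ← -0.613500 + 0.25·0.200170 = -0.563458
x=1.500000, y=-0.563458: f=-0.288348 → y ← -0.563458 + 0.25·(-0.288348) = -0.635544
x=1.750000, y=-0.635544: f=-0.725571 → y ← -0.635544 + 0.25·(-0.725571) = -0.816937
x=2.000000, y=-0.816937: f=-1.116886 → y ← -0.816937 + 0.25·(-1.116886) = -1.096159
y(2.25) ≈ -1.0962

-1.0962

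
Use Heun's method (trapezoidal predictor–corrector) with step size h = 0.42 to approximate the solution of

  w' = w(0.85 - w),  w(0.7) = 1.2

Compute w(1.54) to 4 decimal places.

0.9987

Heun: k1 = f(t_n, w_n); k2 = f(t_n + h, w_n + h·k1); w_{n+1} = w_n + (h/2)·(k1 + k2).
t=0.700000, w=1.200000:
  k1 = f(0.700000, 1.200000) = -0.420000
  k2 = f(1.120000, 1.023600) = -0.177697
  w ← 1.200000 + (0.42/2)·(-0.420000 + (-0.177697)) = 1.074484
t=1.120000, w=1.074484:
  k1 = f(1.120000, 1.074484) = -0.241204
  k2 = f(1.540000, 0.973178) = -0.119874
  w ← 1.074484 + (0.42/2)·(-0.241204 + (-0.119874)) = 0.998657
w(1.54) ≈ 0.9987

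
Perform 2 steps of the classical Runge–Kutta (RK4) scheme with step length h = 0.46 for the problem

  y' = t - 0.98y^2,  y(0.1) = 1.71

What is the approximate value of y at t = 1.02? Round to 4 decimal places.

RK4: k1 = f(t_n, y_n); k2 = f(t_n + h/2, y_n + (h/2)·k1); k3 = f(t_n + h/2, y_n + (h/2)·k2); k4 = f(t_n + h, y_n + h·k3); y_{n+1} = y_n + (h/6)·(k1 + 2k2 + 2k3 + k4).
t=0.100000, y=1.710000:
  k1 = f(0.100000, 1.710000) = -2.765618
  k2 = f(0.330000, 1.073908) = -0.800213
  k3 = f(0.330000, 1.525951) = -1.951956
  k4 = f(0.560000, 0.812100) = -0.086316
  y ← 1.710000 + (0.46/6)·(k1 + 2k2 + 2k3 + k4) = 1.069352
t=0.560000, y=1.069352:
  k1 = f(0.560000, 1.069352) = -0.560644
  k2 = f(0.790000, 0.940404) = -0.076673
  k3 = f(0.790000, 1.051718) = -0.293988
  k4 = f(1.020000, 0.934118) = 0.164875
  y ← 1.069352 + (0.46/6)·(k1 + 2k2 + 2k3 + k4) = 0.982175
y(1.02) ≈ 0.9822

0.9822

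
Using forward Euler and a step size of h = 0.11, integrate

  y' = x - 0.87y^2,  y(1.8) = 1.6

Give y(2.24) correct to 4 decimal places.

1.5401

Euler: y_{n+1} = y_n + h·f(x_n, y_n).
x=1.800000, y=1.600000: f=-0.427200 → y ← 1.600000 + 0.11·(-0.427200) = 1.553008
x=1.910000, y=1.553008: f=-0.188295 → y ← 1.553008 + 0.11·(-0.188295) = 1.532296
x=2.020000, y=1.532296: f=-0.022699 → y ← 1.532296 + 0.11·(-0.022699) = 1.529799
x=2.130000, y=1.529799: f=0.093953 → y ← 1.529799 + 0.11·0.093953 = 1.540133
y(2.24) ≈ 1.5401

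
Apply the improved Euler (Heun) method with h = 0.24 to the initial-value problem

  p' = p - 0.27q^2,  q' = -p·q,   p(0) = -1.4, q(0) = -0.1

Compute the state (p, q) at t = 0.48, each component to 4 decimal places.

-2.2573, -0.2301

Heun on (p,q): k1 = f(t_n, state_n); k2 = f(t_n + h, state_n + h·k1); state_{n+1} = state_n + (h/2)·(k1 + k2).
0.000000: (-1.400000, -0.100000)
  k1 = (-1.402700, -0.140000)
  predictor → (-1.736648, -0.133600)
  k2 = (-1.741467, -0.232016)
  → (-1.777300, -0.144642)
0.240000: (-1.777300, -0.144642)
  k1 = (-1.782949, -0.257072)
  predictor → (-2.205208, -0.206339)
  k2 = (-2.216703, -0.455021)
  → (-2.257258, -0.230093)
(p(0.48), q(0.48)) ≈ (-2.2573, -0.2301)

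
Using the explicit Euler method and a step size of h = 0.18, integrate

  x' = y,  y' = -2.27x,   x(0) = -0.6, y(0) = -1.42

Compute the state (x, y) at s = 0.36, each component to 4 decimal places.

Euler on (x,y): x_{n+1} = x_n + h·x', y_{n+1} = y_n + h·y'.
0.000000: (-0.600000, -1.420000); f=(-1.420000, 1.362000) → (-0.855600, -1.174840)
0.180000: (-0.855600, -1.174840); f=(-1.174840, 1.942212) → (-1.067071, -0.825242)
(x(0.36), y(0.36)) ≈ (-1.0671, -0.8252)

-1.0671, -0.8252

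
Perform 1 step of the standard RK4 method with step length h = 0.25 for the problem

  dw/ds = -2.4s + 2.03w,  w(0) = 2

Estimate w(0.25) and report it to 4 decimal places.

RK4: k1 = f(s_n, w_n); k2 = f(s_n + h/2, w_n + (h/2)·k1); k3 = f(s_n + h/2, w_n + (h/2)·k2); k4 = f(s_n + h, w_n + h·k3); w_{n+1} = w_n + (h/6)·(k1 + 2k2 + 2k3 + k4).
s=0.000000, w=2.000000:
  k1 = f(0.000000, 2.000000) = 4.060000
  k2 = f(0.125000, 2.507500) = 4.790225
  k3 = f(0.125000, 2.598778) = 4.975520
  k4 = f(0.250000, 3.243880) = 5.985076
  w ← 2.000000 + (0.25/6)·(k1 + 2k2 + 2k3 + k4) = 3.232357
w(0.25) ≈ 3.2324

3.2324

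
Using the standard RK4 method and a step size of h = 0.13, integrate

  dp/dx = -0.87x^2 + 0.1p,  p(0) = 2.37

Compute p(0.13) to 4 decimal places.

RK4: k1 = f(x_n, p_n); k2 = f(x_n + h/2, p_n + (h/2)·k1); k3 = f(x_n + h/2, p_n + (h/2)·k2); k4 = f(x_n + h, p_n + h·k3); p_{n+1} = p_n + (h/6)·(k1 + 2k2 + 2k3 + k4).
x=0.000000, p=2.370000:
  k1 = f(0.000000, 2.370000) = 0.237000
  k2 = f(0.065000, 2.385405) = 0.234865
  k3 = f(0.065000, 2.385266) = 0.234851
  k4 = f(0.130000, 2.400531) = 0.225350
  p ← 2.370000 + (0.13/6)·(k1 + 2k2 + 2k3 + k4) = 2.400372
p(0.13) ≈ 2.4004

2.4004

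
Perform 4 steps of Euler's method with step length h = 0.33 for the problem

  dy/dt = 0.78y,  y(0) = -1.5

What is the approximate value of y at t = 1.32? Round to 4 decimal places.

Euler: y_{n+1} = y_n + h·f(t_n, y_n).
t=0.000000, y=-1.500000: f=-1.170000 → y ← -1.500000 + 0.33·(-1.170000) = -1.886100
t=0.330000, y=-1.886100: f=-1.471158 → y ← -1.886100 + 0.33·(-1.471158) = -2.371582
t=0.660000, y=-2.371582: f=-1.849834 → y ← -2.371582 + 0.33·(-1.849834) = -2.982027
t=0.990000, y=-2.982027: f=-2.325981 → y ← -2.982027 + 0.33·(-2.325981) = -3.749601
y(1.32) ≈ -3.7496

-3.7496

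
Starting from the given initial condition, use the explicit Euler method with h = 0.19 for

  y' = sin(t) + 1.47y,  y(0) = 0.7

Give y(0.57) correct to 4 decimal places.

Euler: y_{n+1} = y_n + h·f(t_n, y_n).
t=0.000000, y=0.700000: f=1.029000 → y ← 0.700000 + 0.19·1.029000 = 0.895510
t=0.190000, y=0.895510: f=1.505259 → y ← 0.895510 + 0.19·1.505259 = 1.181509
t=0.380000, y=1.181509: f=2.107739 → y ← 1.181509 + 0.19·2.107739 = 1.581980
y(0.57) ≈ 1.5820

1.5820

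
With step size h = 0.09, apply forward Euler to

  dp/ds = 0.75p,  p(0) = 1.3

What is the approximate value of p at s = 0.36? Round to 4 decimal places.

1.6882

Euler: p_{n+1} = p_n + h·f(s_n, p_n).
s=0.000000, p=1.300000: f=0.975000 → p ← 1.300000 + 0.09·0.975000 = 1.387750
s=0.090000, p=1.387750: f=1.040812 → p ← 1.387750 + 0.09·1.040812 = 1.481423
s=0.180000, p=1.481423: f=1.111067 → p ← 1.481423 + 0.09·1.111067 = 1.581419
s=0.270000, p=1.581419: f=1.186064 → p ← 1.581419 + 0.09·1.186064 = 1.688165
p(0.36) ≈ 1.6882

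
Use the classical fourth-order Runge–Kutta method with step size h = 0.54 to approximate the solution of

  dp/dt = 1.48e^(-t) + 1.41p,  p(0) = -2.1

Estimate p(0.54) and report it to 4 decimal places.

RK4: k1 = f(t_n, p_n); k2 = f(t_n + h/2, p_n + (h/2)·k1); k3 = f(t_n + h/2, p_n + (h/2)·k2); k4 = f(t_n + h, p_n + h·k3); p_{n+1} = p_n + (h/6)·(k1 + 2k2 + 2k3 + k4).
t=0.000000, p=-2.100000:
  k1 = f(0.000000, -2.100000) = -1.481000
  k2 = f(0.270000, -2.499870) = -2.395015
  k3 = f(0.270000, -2.746654) = -2.742981
  k4 = f(0.540000, -3.581210) = -4.187038
  p ← -2.100000 + (0.54/6)·(k1 + 2k2 + 2k3 + k4) = -3.534963
p(0.54) ≈ -3.5350

-3.5350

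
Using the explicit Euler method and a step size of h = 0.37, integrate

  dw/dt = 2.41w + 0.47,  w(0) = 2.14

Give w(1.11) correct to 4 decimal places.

Euler: w_{n+1} = w_n + h·f(t_n, w_n).
t=0.000000, w=2.140000: f=5.627400 → w ← 2.140000 + 0.37·5.627400 = 4.222138
t=0.370000, w=4.222138: f=10.645353 → w ← 4.222138 + 0.37·10.645353 = 8.160918
t=0.740000, w=8.160918: f=20.137813 → w ← 8.160918 + 0.37·20.137813 = 15.611909
w(1.11) ≈ 15.6119

15.6119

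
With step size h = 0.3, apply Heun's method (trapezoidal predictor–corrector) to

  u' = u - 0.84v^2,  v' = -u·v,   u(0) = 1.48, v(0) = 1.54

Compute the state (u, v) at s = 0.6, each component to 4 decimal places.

Heun on (u,v): k1 = f(s_n, state_n); k2 = f(s_n + h, state_n + h·k1); state_{n+1} = state_n + (h/2)·(k1 + k2).
0.000000: (1.480000, 1.540000)
  k1 = (-0.512144, -2.279200)
  predictor → (1.326357, 0.856240)
  k2 = (0.710513, -1.135680)
  → (1.509755, 1.027768)
0.300000: (1.509755, 1.027768)
  k1 = (0.622457, -1.551678)
  predictor → (1.696493, 0.562265)
  k2 = (1.430934, -0.953878)
  → (1.817764, 0.651935)
(u(0.6), v(0.6)) ≈ (1.8178, 0.6519)

1.8178, 0.6519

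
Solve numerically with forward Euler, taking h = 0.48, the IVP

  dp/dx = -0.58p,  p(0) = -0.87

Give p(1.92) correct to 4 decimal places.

-0.2359

Euler: p_{n+1} = p_n + h·f(x_n, p_n).
x=0.000000, p=-0.870000: f=0.504600 → p ← -0.870000 + 0.48·0.504600 = -0.627792
x=0.480000, p=-0.627792: f=0.364119 → p ← -0.627792 + 0.48·0.364119 = -0.453015
x=0.960000, p=-0.453015: f=0.262749 → p ← -0.453015 + 0.48·0.262749 = -0.326895
x=1.440000, p=-0.326895: f=0.189599 → p ← -0.326895 + 0.48·0.189599 = -0.235888
p(1.92) ≈ -0.2359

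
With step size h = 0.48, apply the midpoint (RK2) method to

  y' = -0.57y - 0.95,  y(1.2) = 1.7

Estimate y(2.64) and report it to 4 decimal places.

Midpoint: k1 = f(t_n, y_n); k2 = f(t_n + h/2, y_n + (h/2)·k1); y_{n+1} = y_n + h·k2.
t=1.200000, y=1.700000:
  k1 = f(1.200000, 1.700000) = -1.919000
  k2 = f(1.440000, 1.239440) = -1.656481
  y ← 1.700000 + 0.48·(-1.656481) = 0.904889
t=1.680000, y=0.904889:
  k1 = f(1.680000, 0.904889) = -1.465787
  k2 = f(1.920000, 0.553100) = -1.265267
  y ← 0.904889 + 0.48·(-1.265267) = 0.297561
t=2.160000, y=0.297561:
  k1 = f(2.160000, 0.297561) = -1.119610
  k2 = f(2.400000, 0.028855) = -0.966447
  y ← 0.297561 + 0.48·(-0.966447) = -0.166334
y(2.64) ≈ -0.1663

-0.1663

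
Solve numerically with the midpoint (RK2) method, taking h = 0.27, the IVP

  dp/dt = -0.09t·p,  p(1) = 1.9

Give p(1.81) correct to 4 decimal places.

1.7148

Midpoint: k1 = f(t_n, p_n); k2 = f(t_n + h/2, p_n + (h/2)·k1); p_{n+1} = p_n + h·k2.
t=1.000000, p=1.900000:
  k1 = f(1.000000, 1.900000) = -0.171000
  k2 = f(1.135000, 1.876915) = -0.191727
  p ← 1.900000 + 0.27·(-0.191727) = 1.848234
t=1.270000, p=1.848234:
  k1 = f(1.270000, 1.848234) = -0.211253
  k2 = f(1.405000, 1.819715) = -0.230103
  p ← 1.848234 + 0.27·(-0.230103) = 1.786106
t=1.540000, p=1.786106:
  k1 = f(1.540000, 1.786106) = -0.247554
  k2 = f(1.675000, 1.752686) = -0.264217
  p ← 1.786106 + 0.27·(-0.264217) = 1.714767
p(1.81) ≈ 1.7148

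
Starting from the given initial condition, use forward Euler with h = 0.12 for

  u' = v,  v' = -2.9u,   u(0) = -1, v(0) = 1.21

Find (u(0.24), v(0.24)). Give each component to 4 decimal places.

Euler on (u,v): u_{n+1} = u_n + h·u', v_{n+1} = v_n + h·v'.
0.000000: (-1.000000, 1.210000); f=(1.210000, 2.900000) → (-0.854800, 1.558000)
0.120000: (-0.854800, 1.558000); f=(1.558000, 2.478920) → (-0.667840, 1.855470)
(u(0.24), v(0.24)) ≈ (-0.6678, 1.8555)

-0.6678, 1.8555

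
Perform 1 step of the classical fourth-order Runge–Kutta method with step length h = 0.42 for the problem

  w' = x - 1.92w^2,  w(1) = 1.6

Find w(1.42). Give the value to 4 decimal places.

RK4: k1 = f(x_n, w_n); k2 = f(x_n + h/2, w_n + (h/2)·k1); k3 = f(x_n + h/2, w_n + (h/2)·k2); k4 = f(x_n + h, w_n + h·k3); w_{n+1} = w_n + (h/6)·(k1 + 2k2 + 2k3 + k4).
x=1.000000, w=1.600000:
  k1 = f(1.000000, 1.600000) = -3.915200
  k2 = f(1.210000, 0.777808) = 0.048428
  k3 = f(1.210000, 1.610170) = -3.767883
  k4 = f(1.420000, 0.017489) = 1.419413
  w ← 1.600000 + (0.42/6)·(k1 + 2k2 + 2k3 + k4) = 0.904571
w(1.42) ≈ 0.9046

0.9046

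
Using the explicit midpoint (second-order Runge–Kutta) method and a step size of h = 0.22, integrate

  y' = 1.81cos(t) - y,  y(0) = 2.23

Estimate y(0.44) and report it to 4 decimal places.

Midpoint: k1 = f(t_n, y_n); k2 = f(t_n + h/2, y_n + (h/2)·k1); y_{n+1} = y_n + h·k2.
t=0.000000, y=2.230000:
  k1 = f(0.000000, 2.230000) = -0.420000
  k2 = f(0.110000, 2.183800) = -0.384739
  y ← 2.230000 + 0.22·(-0.384739) = 2.145357
t=0.220000, y=2.145357:
  k1 = f(0.220000, 2.145357) = -0.378983
  k2 = f(0.330000, 2.103669) = -0.391333
  y ← 2.145357 + 0.22·(-0.391333) = 2.059264
y(0.44) ≈ 2.0593

2.0593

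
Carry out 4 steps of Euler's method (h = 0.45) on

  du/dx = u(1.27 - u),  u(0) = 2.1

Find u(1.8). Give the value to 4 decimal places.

Euler: u_{n+1} = u_n + h·f(x_n, u_n).
x=0.000000, u=2.100000: f=-1.743000 → u ← 2.100000 + 0.45·(-1.743000) = 1.315650
x=0.450000, u=1.315650: f=-0.060059 → u ← 1.315650 + 0.45·(-0.060059) = 1.288623
x=0.900000, u=1.288623: f=-0.023998 → u ← 1.288623 + 0.45·(-0.023998) = 1.277824
x=1.350000, u=1.277824: f=-0.009998 → u ← 1.277824 + 0.45·(-0.009998) = 1.273325
u(1.8) ≈ 1.2733

1.2733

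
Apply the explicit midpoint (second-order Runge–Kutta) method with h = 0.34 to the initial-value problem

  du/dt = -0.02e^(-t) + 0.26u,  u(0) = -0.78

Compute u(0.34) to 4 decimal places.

Midpoint: k1 = f(t_n, u_n); k2 = f(t_n + h/2, u_n + (h/2)·k1); u_{n+1} = u_n + h·k2.
t=0.000000, u=-0.780000:
  k1 = f(0.000000, -0.780000) = -0.222800
  k2 = f(0.170000, -0.817876) = -0.229521
  u ← -0.780000 + 0.34·(-0.229521) = -0.858037
u(0.34) ≈ -0.8580

-0.8580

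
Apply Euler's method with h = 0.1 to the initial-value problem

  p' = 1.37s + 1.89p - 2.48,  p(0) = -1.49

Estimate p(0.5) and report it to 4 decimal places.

-5.1813

Euler: p_{n+1} = p_n + h·f(s_n, p_n).
s=0.000000, p=-1.490000: f=-5.296100 → p ← -1.490000 + 0.1·(-5.296100) = -2.019610
s=0.100000, p=-2.019610: f=-6.160063 → p ← -2.019610 + 0.1·(-6.160063) = -2.635616
s=0.200000, p=-2.635616: f=-7.187315 → p ← -2.635616 + 0.1·(-7.187315) = -3.354348
s=0.300000, p=-3.354348: f=-8.408717 → p ← -3.354348 + 0.1·(-8.408717) = -4.195219
s=0.400000, p=-4.195219: f=-9.860965 → p ← -4.195219 + 0.1·(-9.860965) = -5.181316
p(0.5) ≈ -5.1813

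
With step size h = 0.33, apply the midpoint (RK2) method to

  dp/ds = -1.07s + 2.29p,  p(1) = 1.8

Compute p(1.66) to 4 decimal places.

5.6826

Midpoint: k1 = f(s_n, p_n); k2 = f(s_n + h/2, p_n + (h/2)·k1); p_{n+1} = p_n + h·k2.
s=1.000000, p=1.800000:
  k1 = f(1.000000, 1.800000) = 3.052000
  k2 = f(1.165000, 2.303580) = 4.028648
  p ← 1.800000 + 0.33·4.028648 = 3.129454
s=1.330000, p=3.129454:
  k1 = f(1.330000, 3.129454) = 5.743349
  k2 = f(1.495000, 4.077107) = 7.736924
  p ← 3.129454 + 0.33·7.736924 = 5.682639
p(1.66) ≈ 5.6826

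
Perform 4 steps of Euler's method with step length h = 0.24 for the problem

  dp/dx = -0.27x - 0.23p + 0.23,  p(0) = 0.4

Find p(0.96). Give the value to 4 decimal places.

0.4320

Euler: p_{n+1} = p_n + h·f(x_n, p_n).
x=0.000000, p=0.400000: f=0.138000 → p ← 0.400000 + 0.24·0.138000 = 0.433120
x=0.240000, p=0.433120: f=0.065582 → p ← 0.433120 + 0.24·0.065582 = 0.448860
x=0.480000, p=0.448860: f=-0.002838 → p ← 0.448860 + 0.24·(-0.002838) = 0.448179
x=0.720000, p=0.448179: f=-0.067481 → p ← 0.448179 + 0.24·(-0.067481) = 0.431983
p(0.96) ≈ 0.4320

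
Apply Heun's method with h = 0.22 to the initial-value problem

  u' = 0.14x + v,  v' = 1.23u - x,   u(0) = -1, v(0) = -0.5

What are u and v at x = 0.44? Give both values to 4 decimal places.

Heun on (u,v): k1 = f(x_n, state_n); k2 = f(x_n + h, state_n + h·k1); state_{n+1} = state_n + (h/2)·(k1 + k2).
0.000000: (-1.000000, -0.500000)
  k1 = (-0.500000, -1.230000)
  predictor → (-1.110000, -0.770600)
  k2 = (-0.739800, -1.585300)
  → (-1.136378, -0.809683)
0.220000: (-1.136378, -0.809683)
  k1 = (-0.778883, -1.617745)
  predictor → (-1.307732, -1.165587)
  k2 = (-1.103987, -2.048511)
  → (-1.343494, -1.212971)
(u(0.44), v(0.44)) ≈ (-1.3435, -1.2130)

-1.3435, -1.2130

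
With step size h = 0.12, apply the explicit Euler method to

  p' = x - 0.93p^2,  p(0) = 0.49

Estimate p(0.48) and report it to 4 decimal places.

0.4791

Euler: p_{n+1} = p_n + h·f(x_n, p_n).
x=0.000000, p=0.490000: f=-0.223293 → p ← 0.490000 + 0.12·(-0.223293) = 0.463205
x=0.120000, p=0.463205: f=-0.079540 → p ← 0.463205 + 0.12·(-0.079540) = 0.453660
x=0.240000, p=0.453660: f=0.048599 → p ← 0.453660 + 0.12·0.048599 = 0.459492
x=0.360000, p=0.459492: f=0.163646 → p ← 0.459492 + 0.12·0.163646 = 0.479130
p(0.48) ≈ 0.4791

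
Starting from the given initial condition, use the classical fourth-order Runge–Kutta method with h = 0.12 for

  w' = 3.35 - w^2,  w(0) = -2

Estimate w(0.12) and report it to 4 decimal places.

-2.1005

RK4: k1 = f(t_n, w_n); k2 = f(t_n + h/2, w_n + (h/2)·k1); k3 = f(t_n + h/2, w_n + (h/2)·k2); k4 = f(t_n + h, w_n + h·k3); w_{n+1} = w_n + (h/6)·(k1 + 2k2 + 2k3 + k4).
t=0.000000, w=-2.000000:
  k1 = f(0.000000, -2.000000) = -0.650000
  k2 = f(0.060000, -2.039000) = -0.807521
  k3 = f(0.060000, -2.048451) = -0.846153
  k4 = f(0.120000, -2.101538) = -1.066463
  w ← -2.000000 + (0.12/6)·(k1 + 2k2 + 2k3 + k4) = -2.100476
w(0.12) ≈ -2.1005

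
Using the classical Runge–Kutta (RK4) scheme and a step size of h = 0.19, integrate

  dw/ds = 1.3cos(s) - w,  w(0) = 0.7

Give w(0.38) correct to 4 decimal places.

RK4: k1 = f(s_n, w_n); k2 = f(s_n + h/2, w_n + (h/2)·k1); k3 = f(s_n + h/2, w_n + (h/2)·k2); k4 = f(s_n + h, w_n + h·k3); w_{n+1} = w_n + (h/6)·(k1 + 2k2 + 2k3 + k4).
s=0.000000, w=0.700000:
  k1 = f(0.000000, 0.700000) = 0.600000
  k2 = f(0.095000, 0.757000) = 0.537138
  k3 = f(0.095000, 0.751028) = 0.543110
  k4 = f(0.190000, 0.803191) = 0.473415
  w ← 0.700000 + (0.19/6)·(k1 + 2k2 + 2k3 + k4) = 0.802407
s=0.190000, w=0.802407:
  k1 = f(0.190000, 0.802407) = 0.474198
  k2 = f(0.285000, 0.847456) = 0.400104
  k3 = f(0.285000, 0.840417) = 0.407143
  k4 = f(0.380000, 0.879764) = 0.327500
  w ← 0.802407 + (0.19/6)·(k1 + 2k2 + 2k3 + k4) = 0.878920
w(0.38) ≈ 0.8789

0.8789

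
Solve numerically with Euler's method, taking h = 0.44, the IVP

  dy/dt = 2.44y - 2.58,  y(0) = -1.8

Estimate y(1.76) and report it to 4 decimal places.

Euler: y_{n+1} = y_n + h·f(t_n, y_n).
t=0.000000, y=-1.800000: f=-6.972000 → y ← -1.800000 + 0.44·(-6.972000) = -4.867680
t=0.440000, y=-4.867680: f=-14.457139 → y ← -4.867680 + 0.44·(-14.457139) = -11.228821
t=0.880000, y=-11.228821: f=-29.978324 → y ← -11.228821 + 0.44·(-29.978324) = -24.419284
t=1.320000, y=-24.419284: f=-62.163052 → y ← -24.419284 + 0.44·(-62.163052) = -51.771027
y(1.76) ≈ -51.7710

-51.7710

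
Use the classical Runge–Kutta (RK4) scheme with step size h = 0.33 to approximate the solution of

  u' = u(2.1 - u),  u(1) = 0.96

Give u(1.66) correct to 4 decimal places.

1.6190

RK4: k1 = f(x_n, u_n); k2 = f(x_n + h/2, u_n + (h/2)·k1); k3 = f(x_n + h/2, u_n + (h/2)·k2); k4 = f(x_n + h, u_n + h·k3); u_{n+1} = u_n + (h/6)·(k1 + 2k2 + 2k3 + k4).
x=1.000000, u=0.960000:
  k1 = f(1.000000, 0.960000) = 1.094400
  k2 = f(1.165000, 1.140576) = 1.094296
  k3 = f(1.165000, 1.140559) = 1.094299
  k4 = f(1.330000, 1.321119) = 1.028995
  u ← 0.960000 + (0.33/6)·(k1 + 2k2 + 2k3 + k4) = 1.317532
x=1.330000, u=1.317532:
  k1 = f(1.330000, 1.317532) = 1.030927
  k2 = f(1.495000, 1.487635) = 0.910976
  k3 = f(1.495000, 1.467843) = 0.927907
  k4 = f(1.660000, 1.623742) = 0.773321
  u ← 1.317532 + (0.33/6)·(k1 + 2k2 + 2k3 + k4) = 1.619043
u(1.66) ≈ 1.6190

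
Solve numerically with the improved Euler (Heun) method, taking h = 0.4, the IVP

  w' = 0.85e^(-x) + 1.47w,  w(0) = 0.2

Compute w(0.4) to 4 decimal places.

Heun: k1 = f(x_n, w_n); k2 = f(x_n + h, w_n + h·k1); w_{n+1} = w_n + (h/2)·(k1 + k2).
x=0.000000, w=0.200000:
  k1 = f(0.000000, 0.200000) = 1.144000
  k2 = f(0.400000, 0.657600) = 1.536444
  w ← 0.200000 + (0.4/2)·(1.144000 + 1.536444) = 0.736089
w(0.4) ≈ 0.7361

0.7361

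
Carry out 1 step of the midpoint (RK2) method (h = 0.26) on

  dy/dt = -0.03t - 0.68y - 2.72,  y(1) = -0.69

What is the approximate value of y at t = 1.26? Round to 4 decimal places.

-1.2316

Midpoint: k1 = f(t_n, y_n); k2 = f(t_n + h/2, y_n + (h/2)·k1); y_{n+1} = y_n + h·k2.
t=1.000000, y=-0.690000:
  k1 = f(1.000000, -0.690000) = -2.280800
  k2 = f(1.130000, -0.986504) = -2.083077
  y ← -0.690000 + 0.26·(-2.083077) = -1.231600
y(1.26) ≈ -1.2316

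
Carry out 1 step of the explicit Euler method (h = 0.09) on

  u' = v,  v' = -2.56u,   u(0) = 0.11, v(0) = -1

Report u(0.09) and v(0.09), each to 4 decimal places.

0.0200, -1.0253

Euler on (u,v): u_{n+1} = u_n + h·u', v_{n+1} = v_n + h·v'.
0.000000: (0.110000, -1.000000); f=(-1.000000, -0.281600) → (0.020000, -1.025344)
(u(0.09), v(0.09)) ≈ (0.0200, -1.0253)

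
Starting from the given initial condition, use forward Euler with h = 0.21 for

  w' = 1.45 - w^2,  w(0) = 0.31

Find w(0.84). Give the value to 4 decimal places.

1.0865

Euler: w_{n+1} = w_n + h·f(t_n, w_n).
t=0.000000, w=0.310000: f=1.353900 → w ← 0.310000 + 0.21·1.353900 = 0.594319
t=0.210000, w=0.594319: f=1.096785 → w ← 0.594319 + 0.21·1.096785 = 0.824644
t=0.420000, w=0.824644: f=0.769963 → w ← 0.824644 + 0.21·0.769963 = 0.986336
t=0.630000, w=0.986336: f=0.477141 → w ← 0.986336 + 0.21·0.477141 = 1.086536
w(0.84) ≈ 1.0865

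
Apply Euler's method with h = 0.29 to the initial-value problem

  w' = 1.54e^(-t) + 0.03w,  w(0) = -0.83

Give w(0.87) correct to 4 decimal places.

0.1897

Euler: w_{n+1} = w_n + h·f(t_n, w_n).
t=0.000000, w=-0.830000: f=1.515100 → w ← -0.830000 + 0.29·1.515100 = -0.390621
t=0.290000, w=-0.390621: f=1.140607 → w ← -0.390621 + 0.29·1.140607 = -0.059845
t=0.580000, w=-0.059845: f=0.860448 → w ← -0.059845 + 0.29·0.860448 = 0.189685
w(0.87) ≈ 0.1897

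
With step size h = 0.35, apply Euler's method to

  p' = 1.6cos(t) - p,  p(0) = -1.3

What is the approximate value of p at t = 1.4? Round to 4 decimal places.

0.7010

Euler: p_{n+1} = p_n + h·f(t_n, p_n).
t=0.000000, p=-1.300000: f=2.900000 → p ← -1.300000 + 0.35·2.900000 = -0.285000
t=0.350000, p=-0.285000: f=1.787996 → p ← -0.285000 + 0.35·1.787996 = 0.340799
t=0.700000, p=0.340799: f=0.882949 → p ← 0.340799 + 0.35·0.882949 = 0.649831
t=1.050000, p=0.649831: f=0.146283 → p ← 0.649831 + 0.35·0.146283 = 0.701030
p(1.4) ≈ 0.7010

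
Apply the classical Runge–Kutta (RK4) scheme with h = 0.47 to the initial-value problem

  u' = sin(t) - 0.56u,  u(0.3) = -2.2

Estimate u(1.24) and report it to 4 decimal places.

-0.7885

RK4: k1 = f(t_n, u_n); k2 = f(t_n + h/2, u_n + (h/2)·k1); k3 = f(t_n + h/2, u_n + (h/2)·k2); k4 = f(t_n + h, u_n + h·k3); u_{n+1} = u_n + (h/6)·(k1 + 2k2 + 2k3 + k4).
t=0.300000, u=-2.200000:
  k1 = f(0.300000, -2.200000) = 1.527520
  k2 = f(0.535000, -1.841033) = 1.540819
  k3 = f(0.535000, -1.837907) = 1.539069
  k4 = f(0.770000, -1.476637) = 1.523052
  u ← -2.200000 + (0.47/6)·(k1 + 2k2 + 2k3 + k4) = -1.478523
t=0.770000, u=-1.478523:
  k1 = f(0.770000, -1.478523) = 1.524108
  k2 = f(1.005000, -1.120357) = 1.471562
  k3 = f(1.005000, -1.132706) = 1.478477
  k4 = f(1.240000, -0.783638) = 1.384621
  u ← -1.478523 + (0.47/6)·(k1 + 2k2 + 2k3 + k4) = -0.788499
u(1.24) ≈ -0.7885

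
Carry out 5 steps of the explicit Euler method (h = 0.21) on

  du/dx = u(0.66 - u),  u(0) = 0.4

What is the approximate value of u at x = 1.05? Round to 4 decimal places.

0.5003

Euler: u_{n+1} = u_n + h·f(x_n, u_n).
x=0.000000, u=0.400000: f=0.104000 → u ← 0.400000 + 0.21·0.104000 = 0.421840
x=0.210000, u=0.421840: f=0.100465 → u ← 0.421840 + 0.21·0.100465 = 0.442938
x=0.420000, u=0.442938: f=0.096145 → u ← 0.442938 + 0.21·0.096145 = 0.463128
x=0.630000, u=0.463128: f=0.091177 → u ← 0.463128 + 0.21·0.091177 = 0.482275
x=0.840000, u=0.482275: f=0.085712 → u ← 0.482275 + 0.21·0.085712 = 0.500275
u(1.05) ≈ 0.5003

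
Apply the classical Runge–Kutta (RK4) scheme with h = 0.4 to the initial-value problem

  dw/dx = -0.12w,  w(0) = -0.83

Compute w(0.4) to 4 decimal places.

-0.7911

RK4: k1 = f(x_n, w_n); k2 = f(x_n + h/2, w_n + (h/2)·k1); k3 = f(x_n + h/2, w_n + (h/2)·k2); k4 = f(x_n + h, w_n + h·k3); w_{n+1} = w_n + (h/6)·(k1 + 2k2 + 2k3 + k4).
x=0.000000, w=-0.830000:
  k1 = f(0.000000, -0.830000) = 0.099600
  k2 = f(0.200000, -0.810080) = 0.097210
  k3 = f(0.200000, -0.810558) = 0.097267
  k4 = f(0.400000, -0.791093) = 0.094931
  w ← -0.830000 + (0.4/6)·(k1 + 2k2 + 2k3 + k4) = -0.791101
w(0.4) ≈ -0.7911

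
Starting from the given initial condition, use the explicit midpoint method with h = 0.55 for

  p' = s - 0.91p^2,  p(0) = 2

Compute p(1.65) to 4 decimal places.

Midpoint: k1 = f(s_n, p_n); k2 = f(s_n + h/2, p_n + (h/2)·k1); p_{n+1} = p_n + h·k2.
s=0.000000, p=2.000000:
  k1 = f(0.000000, 2.000000) = -3.640000
  k2 = f(0.275000, 0.999000) = -0.633181
  p ← 2.000000 + 0.55·(-0.633181) = 1.651750
s=0.550000, p=1.651750:
  k1 = f(0.550000, 1.651750) = -1.932735
  k2 = f(0.825000, 1.120249) = -0.317011
  p ← 1.651750 + 0.55·(-0.317011) = 1.477395
s=1.100000, p=1.477395:
  k1 = f(1.100000, 1.477395) = -0.886252
  k2 = f(1.375000, 1.233675) = -0.009979
  p ← 1.477395 + 0.55·(-0.009979) = 1.471906
p(1.65) ≈ 1.4719

1.4719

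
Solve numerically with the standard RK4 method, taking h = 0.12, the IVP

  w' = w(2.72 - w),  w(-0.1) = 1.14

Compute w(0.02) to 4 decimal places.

RK4: k1 = f(t_n, w_n); k2 = f(t_n + h/2, w_n + (h/2)·k1); k3 = f(t_n + h/2, w_n + (h/2)·k2); k4 = f(t_n + h, w_n + h·k3); w_{n+1} = w_n + (h/6)·(k1 + 2k2 + 2k3 + k4).
t=-0.100000, w=1.140000:
  k1 = f(-0.100000, 1.140000) = 1.801200
  k2 = f(-0.040000, 1.248072) = 1.837072
  k3 = f(-0.040000, 1.250224) = 1.837549
  k4 = f(0.020000, 1.360506) = 1.849600
  w ← 1.140000 + (0.12/6)·(k1 + 2k2 + 2k3 + k4) = 1.360001
w(0.02) ≈ 1.3600

1.3600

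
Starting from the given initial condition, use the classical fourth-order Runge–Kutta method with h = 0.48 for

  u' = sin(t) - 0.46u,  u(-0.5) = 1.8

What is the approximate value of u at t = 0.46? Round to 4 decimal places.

1.1692

RK4: k1 = f(t_n, u_n); k2 = f(t_n + h/2, u_n + (h/2)·k1); k3 = f(t_n + h/2, u_n + (h/2)·k2); k4 = f(t_n + h, u_n + h·k3); u_{n+1} = u_n + (h/6)·(k1 + 2k2 + 2k3 + k4).
t=-0.500000, u=1.800000:
  k1 = f(-0.500000, 1.800000) = -1.307426
  k2 = f(-0.260000, 1.486218) = -0.940741
  k3 = f(-0.260000, 1.574222) = -0.981223
  k4 = f(-0.020000, 1.329013) = -0.631345
  u ← 1.800000 + (0.48/6)·(k1 + 2k2 + 2k3 + k4) = 1.337384
t=-0.020000, u=1.337384:
  k1 = f(-0.020000, 1.337384) = -0.635195
  k2 = f(0.220000, 1.184937) = -0.326842
  k3 = f(0.220000, 1.258942) = -0.360884
  k4 = f(0.460000, 1.164160) = -0.091565
  u ← 1.337384 + (0.48/6)·(k1 + 2k2 + 2k3 + k4) = 1.169207
u(0.46) ≈ 1.1692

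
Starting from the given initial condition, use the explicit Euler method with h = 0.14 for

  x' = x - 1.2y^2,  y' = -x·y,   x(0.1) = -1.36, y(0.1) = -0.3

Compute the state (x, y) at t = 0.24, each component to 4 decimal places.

Euler on (x,y): x_{n+1} = x_n + h·x', y_{n+1} = y_n + h·y'.
0.100000: (-1.360000, -0.300000); f=(-1.468000, -0.408000) → (-1.565520, -0.357120)
(x(0.24), y(0.24)) ≈ (-1.5655, -0.3571)

-1.5655, -0.3571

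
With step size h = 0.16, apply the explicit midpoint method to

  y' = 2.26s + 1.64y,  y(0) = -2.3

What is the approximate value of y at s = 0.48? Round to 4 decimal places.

-4.6853

Midpoint: k1 = f(s_n, y_n); k2 = f(s_n + h/2, y_n + (h/2)·k1); y_{n+1} = y_n + h·k2.
s=0.000000, y=-2.300000:
  k1 = f(0.000000, -2.300000) = -3.772000
  k2 = f(0.080000, -2.601760) = -4.086086
  y ← -2.300000 + 0.16·(-4.086086) = -2.953774
s=0.160000, y=-2.953774:
  k1 = f(0.160000, -2.953774) = -4.482589
  k2 = f(0.240000, -3.312381) = -4.889905
  y ← -2.953774 + 0.16·(-4.889905) = -3.736159
s=0.320000, y=-3.736159:
  k1 = f(0.320000, -3.736159) = -5.404100
  k2 = f(0.400000, -4.168487) = -5.932318
  y ← -3.736159 + 0.16·(-5.932318) = -4.685329
y(0.48) ≈ -4.6853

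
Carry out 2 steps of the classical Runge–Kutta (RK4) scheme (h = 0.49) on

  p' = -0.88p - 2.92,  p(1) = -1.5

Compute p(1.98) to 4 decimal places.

RK4: k1 = f(s_n, p_n); k2 = f(s_n + h/2, p_n + (h/2)·k1); k3 = f(s_n + h/2, p_n + (h/2)·k2); k4 = f(s_n + h, p_n + h·k3); p_{n+1} = p_n + (h/6)·(k1 + 2k2 + 2k3 + k4).
s=1.000000, p=-1.500000:
  k1 = f(1.000000, -1.500000) = -1.600000
  k2 = f(1.245000, -1.892000) = -1.255040
  k3 = f(1.245000, -1.807485) = -1.329413
  k4 = f(1.490000, -2.151413) = -1.026757
  p ← -1.500000 + (0.49/6)·(k1 + 2k2 + 2k3 + k4) = -2.136646
s=1.490000, p=-2.136646:
  k1 = f(1.490000, -2.136646) = -1.039752
  k2 = f(1.735000, -2.391385) = -0.815581
  k3 = f(1.735000, -2.336463) = -0.863912
  k4 = f(1.980000, -2.559963) = -0.667233
  p ← -2.136646 + (0.49/6)·(k1 + 2k2 + 2k3 + k4) = -2.550367
p(1.98) ≈ -2.5504

-2.5504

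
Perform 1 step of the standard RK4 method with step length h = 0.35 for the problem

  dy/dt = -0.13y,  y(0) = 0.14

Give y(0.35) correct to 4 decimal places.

RK4: k1 = f(t_n, y_n); k2 = f(t_n + h/2, y_n + (h/2)·k1); k3 = f(t_n + h/2, y_n + (h/2)·k2); k4 = f(t_n + h, y_n + h·k3); y_{n+1} = y_n + (h/6)·(k1 + 2k2 + 2k3 + k4).
t=0.000000, y=0.140000:
  k1 = f(0.000000, 0.140000) = -0.018200
  k2 = f(0.175000, 0.136815) = -0.017786
  k3 = f(0.175000, 0.136887) = -0.017795
  k4 = f(0.350000, 0.133772) = -0.017390
  y ← 0.140000 + (0.35/6)·(k1 + 2k2 + 2k3 + k4) = 0.133773
y(0.35) ≈ 0.1338

0.1338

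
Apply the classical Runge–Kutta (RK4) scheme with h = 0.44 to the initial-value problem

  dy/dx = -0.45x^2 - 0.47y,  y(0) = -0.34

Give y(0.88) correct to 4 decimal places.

RK4: k1 = f(x_n, y_n); k2 = f(x_n + h/2, y_n + (h/2)·k1); k3 = f(x_n + h/2, y_n + (h/2)·k2); k4 = f(x_n + h, y_n + h·k3); y_{n+1} = y_n + (h/6)·(k1 + 2k2 + 2k3 + k4).
x=0.000000, y=-0.340000:
  k1 = f(0.000000, -0.340000) = 0.159800
  k2 = f(0.220000, -0.304844) = 0.121497
  k3 = f(0.220000, -0.313271) = 0.125457
  k4 = f(0.440000, -0.284799) = 0.046735
  y ← -0.340000 + (0.44/6)·(k1 + 2k2 + 2k3 + k4) = -0.288634
x=0.440000, y=-0.288634:
  k1 = f(0.440000, -0.288634) = 0.048538
  k2 = f(0.660000, -0.277956) = -0.065381
  k3 = f(0.660000, -0.303018) = -0.053602
  k4 = f(0.880000, -0.312219) = -0.201737
  y ← -0.288634 + (0.44/6)·(k1 + 2k2 + 2k3 + k4) = -0.317320
y(0.88) ≈ -0.3173

-0.3173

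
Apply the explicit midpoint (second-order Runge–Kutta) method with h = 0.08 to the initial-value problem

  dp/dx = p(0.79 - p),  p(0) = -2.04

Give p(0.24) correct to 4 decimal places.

-5.0607

Midpoint: k1 = f(x_n, p_n); k2 = f(x_n + h/2, p_n + (h/2)·k1); p_{n+1} = p_n + h·k2.
x=0.000000, p=-2.040000:
  k1 = f(0.000000, -2.040000) = -5.773200
  k2 = f(0.040000, -2.270928) = -6.951147
  p ← -2.040000 + 0.08·(-6.951147) = -2.596092
x=0.080000, p=-2.596092:
  k1 = f(0.080000, -2.596092) = -8.790605
  k2 = f(0.120000, -2.947716) = -11.017725
  p ← -2.596092 + 0.08·(-11.017725) = -3.477510
x=0.160000, p=-3.477510:
  k1 = f(0.160000, -3.477510) = -14.840307
  k2 = f(0.200000, -4.071122) = -19.790221
  p ← -3.477510 + 0.08·(-19.790221) = -5.060727
p(0.24) ≈ -5.0607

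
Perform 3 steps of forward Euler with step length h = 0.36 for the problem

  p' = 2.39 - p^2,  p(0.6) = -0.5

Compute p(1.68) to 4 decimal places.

1.5257

Euler: p_{n+1} = p_n + h·f(x_n, p_n).
x=0.600000, p=-0.500000: f=2.140000 → p ← -0.500000 + 0.36·2.140000 = 0.270400
x=0.960000, p=0.270400: f=2.316884 → p ← 0.270400 + 0.36·2.316884 = 1.104478
x=1.320000, p=1.104478: f=1.170128 → p ← 1.104478 + 0.36·1.170128 = 1.525724
p(1.68) ≈ 1.5257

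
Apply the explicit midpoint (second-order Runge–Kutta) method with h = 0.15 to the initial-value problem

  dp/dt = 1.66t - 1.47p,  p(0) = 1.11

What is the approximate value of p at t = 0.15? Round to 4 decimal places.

0.9109

Midpoint: k1 = f(t_n, p_n); k2 = f(t_n + h/2, p_n + (h/2)·k1); p_{n+1} = p_n + h·k2.
t=0.000000, p=1.110000:
  k1 = f(0.000000, 1.110000) = -1.631700
  k2 = f(0.075000, 0.987623) = -1.327305
  p ← 1.110000 + 0.15·(-1.327305) = 0.910904
p(0.15) ≈ 0.9109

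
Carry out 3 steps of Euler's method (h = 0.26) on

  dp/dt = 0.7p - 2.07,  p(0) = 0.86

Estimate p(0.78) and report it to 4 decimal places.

Euler: p_{n+1} = p_n + h·f(t_n, p_n).
t=0.000000, p=0.860000: f=-1.468000 → p ← 0.860000 + 0.26·(-1.468000) = 0.478320
t=0.260000, p=0.478320: f=-1.735176 → p ← 0.478320 + 0.26·(-1.735176) = 0.027174
t=0.520000, p=0.027174: f=-2.050978 → p ← 0.027174 + 0.26·(-2.050978) = -0.506080
p(0.78) ≈ -0.5061

-0.5061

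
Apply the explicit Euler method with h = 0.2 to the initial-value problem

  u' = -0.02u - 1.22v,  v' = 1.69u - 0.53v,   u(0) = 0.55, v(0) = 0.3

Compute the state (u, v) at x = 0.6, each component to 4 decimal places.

0.2223, 0.6287

Euler on (u,v): u_{n+1} = u_n + h·u', v_{n+1} = v_n + h·v'.
0.000000: (0.550000, 0.300000); f=(-0.377000, 0.770500) → (0.474600, 0.454100)
0.200000: (0.474600, 0.454100); f=(-0.563494, 0.561401) → (0.361901, 0.566380)
0.400000: (0.361901, 0.566380); f=(-0.698222, 0.311432) → (0.222257, 0.628667)
(u(0.6), v(0.6)) ≈ (0.2223, 0.6287)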